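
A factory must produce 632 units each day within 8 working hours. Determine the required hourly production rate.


Formula: Production Rate = Daily Demand / Available Hours
Rate = 632 units/day / 8 hours/day
Rate = 79.0 units/hour

79.0 units/hour


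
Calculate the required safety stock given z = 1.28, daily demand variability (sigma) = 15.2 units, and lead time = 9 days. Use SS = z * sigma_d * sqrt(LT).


Formula: SS = z * sigma_d * sqrt(LT)
sqrt(LT) = sqrt(9) = 3.0
SS = 1.28 * 15.2 * 3.0
SS = 58.4 units

58.4 units


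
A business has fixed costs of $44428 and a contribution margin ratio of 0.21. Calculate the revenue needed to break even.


Formula: BER = Fixed Costs / Contribution Margin Ratio
BER = $44428 / 0.21
BER = $211561.90 (to the nearest cent)

$211561.90


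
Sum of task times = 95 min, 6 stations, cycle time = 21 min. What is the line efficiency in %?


Formula: Efficiency = Sum of Task Times / (N_stations * CT) * 100
Total station capacity = 6 stations * 21 min = 126 min
Efficiency = 95 / 126 * 100 = 75.4%

75.4%


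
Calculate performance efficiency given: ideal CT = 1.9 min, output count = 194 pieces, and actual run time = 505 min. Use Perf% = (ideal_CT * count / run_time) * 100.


Formula: Performance = (Ideal CT * Total Count) / Run Time * 100
Ideal output time = 1.9 * 194 = 368.6 min
Performance = 368.6 / 505 * 100 = 73.0%

73.0%


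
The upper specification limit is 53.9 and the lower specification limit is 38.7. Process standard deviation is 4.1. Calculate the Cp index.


Cp = (53.9 - 38.7) / (6 * 4.1)

0.62


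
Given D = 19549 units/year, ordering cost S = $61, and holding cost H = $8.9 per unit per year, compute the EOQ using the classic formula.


Formula: EOQ = sqrt(2 * D * S / H)
Numerator: 2 * 19549 * 61 = 2384978
2DS/H = 2384978 / 8.9 = 267975.1
EOQ = sqrt(267975.1) = 517.7 units

517.7 units


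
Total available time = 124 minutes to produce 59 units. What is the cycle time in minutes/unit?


Formula: CT = Available Time / Number of Units
CT = 124 min / 59 units
CT = 2.1 min/unit

2.1 min/unit


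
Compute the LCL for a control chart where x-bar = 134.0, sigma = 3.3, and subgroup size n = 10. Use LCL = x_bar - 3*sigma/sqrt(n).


LCL = 134.0 - 3 * 3.3 / sqrt(10)

130.87


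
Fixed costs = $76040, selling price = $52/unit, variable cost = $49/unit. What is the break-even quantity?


Formula: BEQ = Fixed Costs / (Price - Variable Cost)
Contribution margin = $52 - $49 = $3/unit
BEQ = ceil($76040 / $3/unit) = ceil(25346.67) = 25347 units

25347 units


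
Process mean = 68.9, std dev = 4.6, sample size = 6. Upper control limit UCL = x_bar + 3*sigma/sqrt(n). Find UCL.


UCL = 68.9 + 3 * 4.6 / sqrt(6)

74.53


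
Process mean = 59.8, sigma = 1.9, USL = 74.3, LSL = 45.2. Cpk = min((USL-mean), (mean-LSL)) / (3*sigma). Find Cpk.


Cpu = (74.3 - 59.8) / (3 * 1.9) = 2.54
Cpl = (59.8 - 45.2) / (3 * 1.9) = 2.56
Cpk = min(2.54, 2.56) = 2.54

2.54


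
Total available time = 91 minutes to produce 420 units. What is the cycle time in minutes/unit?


Formula: CT = Available Time / Number of Units
CT = 91 min / 420 units
CT = 0.22 min/unit

0.22 min/unit


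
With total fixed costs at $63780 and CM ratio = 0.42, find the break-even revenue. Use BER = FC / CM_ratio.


Formula: BER = Fixed Costs / Contribution Margin Ratio
BER = $63780 / 0.42
BER = $151857.14 (to the nearest cent)

$151857.14


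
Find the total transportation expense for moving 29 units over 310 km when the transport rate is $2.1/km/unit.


TC = dist * cost * units = 310 * 2.1 * 29 = $18879.00

$18879.00


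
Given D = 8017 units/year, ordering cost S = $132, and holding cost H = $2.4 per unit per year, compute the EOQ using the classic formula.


Formula: EOQ = sqrt(2 * D * S / H)
Numerator: 2 * 8017 * 132 = 2116488
2DS/H = 2116488 / 2.4 = 881870.0
EOQ = sqrt(881870.0) = 939.1 units

939.1 units


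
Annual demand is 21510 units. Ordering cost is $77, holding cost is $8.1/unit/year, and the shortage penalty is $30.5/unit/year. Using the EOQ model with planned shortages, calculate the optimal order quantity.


Formula: EOQ* = sqrt(2DS/H) * sqrt((H+P)/P)
Base EOQ = sqrt(2*21510*77/8.1) = 639.5 units
Correction = sqrt((8.1+30.5)/30.5) = 1.12498
EOQ* = 639.5 * 1.12498 = 719.4 units

719.4 units


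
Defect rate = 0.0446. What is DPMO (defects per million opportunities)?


DPMO = defect_rate * 1000000 = 0.0446 * 1000000

44600


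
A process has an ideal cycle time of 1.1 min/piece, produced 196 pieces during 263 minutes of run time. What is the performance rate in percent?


Formula: Performance = (Ideal CT * Total Count) / Run Time * 100
Ideal output time = 1.1 * 196 = 215.6 min
Performance = 215.6 / 263 * 100 = 82.0%

82.0%


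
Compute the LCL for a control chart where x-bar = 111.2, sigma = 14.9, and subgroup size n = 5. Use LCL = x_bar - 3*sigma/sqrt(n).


LCL = 111.2 - 3 * 14.9 / sqrt(5)

91.21


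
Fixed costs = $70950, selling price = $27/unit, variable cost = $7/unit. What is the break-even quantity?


Formula: BEQ = Fixed Costs / (Price - Variable Cost)
Contribution margin = $27 - $7 = $20/unit
BEQ = ceil($70950 / $20/unit) = ceil(3547.5) = 3548 units

3548 units


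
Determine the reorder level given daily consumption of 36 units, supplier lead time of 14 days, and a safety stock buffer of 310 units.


Formula: ROP = (Daily Demand * Lead Time) + Safety Stock
Demand during lead time = 36 * 14 = 504 units
ROP = 504 + 310 = 814 units

814 units


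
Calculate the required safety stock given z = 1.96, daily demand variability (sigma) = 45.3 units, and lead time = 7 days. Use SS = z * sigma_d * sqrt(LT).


Formula: SS = z * sigma_d * sqrt(LT)
sqrt(LT) = sqrt(7) = 2.6458
SS = 1.96 * 45.3 * 2.6458
SS = 234.9 units

234.9 units


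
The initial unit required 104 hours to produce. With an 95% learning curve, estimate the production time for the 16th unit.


Formula: T_n = T_1 * (learning_rate)^(log2(n)) where learning_rate = rate/100
Doublings = log2(16) = 4
T_n = 104 * 0.95^4
T_n = 104 * 0.8145 = 84.7 hours

84.7 hours


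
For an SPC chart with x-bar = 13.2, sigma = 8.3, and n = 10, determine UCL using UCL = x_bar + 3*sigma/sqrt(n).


UCL = 13.2 + 3 * 8.3 / sqrt(10)

21.07


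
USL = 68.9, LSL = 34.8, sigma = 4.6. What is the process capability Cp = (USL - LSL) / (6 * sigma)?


Cp = (68.9 - 34.8) / (6 * 4.6)

1.24


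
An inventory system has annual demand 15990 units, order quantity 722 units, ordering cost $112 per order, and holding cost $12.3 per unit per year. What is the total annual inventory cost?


TC = 15990/722 * 112 + 722/2 * 12.3

$6920.74


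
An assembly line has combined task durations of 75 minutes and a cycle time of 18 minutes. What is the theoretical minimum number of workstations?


Formula: N_min = ceil(Sum of Task Times / Cycle Time)
N_min = ceil(75 min / 18 min) = ceil(4.1667)
N_min = 5 stations

5


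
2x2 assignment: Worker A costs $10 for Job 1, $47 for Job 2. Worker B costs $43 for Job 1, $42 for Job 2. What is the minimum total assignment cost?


Option 1: A->1 + B->2 = $10 + $42 = $52
Option 2: A->2 + B->1 = $47 + $43 = $90
Min cost = min($52, $90) = $52

$52


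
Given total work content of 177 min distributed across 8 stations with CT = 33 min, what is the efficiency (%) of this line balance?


Formula: Efficiency = Sum of Task Times / (N_stations * CT) * 100
Total station capacity = 8 stations * 33 min = 264 min
Efficiency = 177 / 264 * 100 = 67.0%

67.0%


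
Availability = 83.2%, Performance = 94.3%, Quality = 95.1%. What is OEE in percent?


Formula: OEE = Availability * Performance * Quality / 10000
A * P = 83.2% * 94.3% / 100 = 78.46%
OEE = 78.46% * 95.1% / 100 = 74.6%

74.6%


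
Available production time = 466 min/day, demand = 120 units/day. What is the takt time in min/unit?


Formula: Takt Time = Available Production Time / Customer Demand
Takt = 466 min/day / 120 units/day
Takt = 3.88 min/unit

3.88 min/unit


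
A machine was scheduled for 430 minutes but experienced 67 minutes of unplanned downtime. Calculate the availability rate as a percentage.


Formula: Availability = (Planned Time - Downtime) / Planned Time * 100
Uptime = 430 - 67 = 363 min
Availability = 363 / 430 * 100 = 84.4%

84.4%


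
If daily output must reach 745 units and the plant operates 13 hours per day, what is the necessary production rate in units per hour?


Formula: Production Rate = Daily Demand / Available Hours
Rate = 745 units/day / 13 hours/day
Rate = 57.3 units/hour

57.3 units/hour


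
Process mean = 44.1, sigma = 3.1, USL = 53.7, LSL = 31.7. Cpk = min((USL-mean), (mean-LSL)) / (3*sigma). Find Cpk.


Cpu = (53.7 - 44.1) / (3 * 3.1) = 1.03
Cpl = (44.1 - 31.7) / (3 * 3.1) = 1.33
Cpk = min(1.03, 1.33) = 1.03

1.03


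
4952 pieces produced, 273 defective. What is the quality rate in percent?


Formula: Quality Rate = Good Pieces / Total Pieces * 100
Good pieces = 4952 - 273 = 4679
QR = 4679 / 4952 * 100 = 94.5%

94.5%


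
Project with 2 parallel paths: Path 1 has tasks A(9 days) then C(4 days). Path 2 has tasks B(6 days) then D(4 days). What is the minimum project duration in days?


Path 1 = 9 + 4 = 13 days
Path 2 = 6 + 4 = 10 days
Duration = max(13, 10) = 13 days

13 days


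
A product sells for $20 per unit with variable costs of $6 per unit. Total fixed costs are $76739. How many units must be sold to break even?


Formula: BEQ = Fixed Costs / (Price - Variable Cost)
Contribution margin = $20 - $6 = $14/unit
BEQ = ceil($76739 / $14/unit) = ceil(5481.36) = 5482 units

5482 units


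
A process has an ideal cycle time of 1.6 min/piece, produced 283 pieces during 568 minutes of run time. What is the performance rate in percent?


Formula: Performance = (Ideal CT * Total Count) / Run Time * 100
Ideal output time = 1.6 * 283 = 452.8 min
Performance = 452.8 / 568 * 100 = 79.7%

79.7%


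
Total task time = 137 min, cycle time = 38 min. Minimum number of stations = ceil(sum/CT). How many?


Formula: N_min = ceil(Sum of Task Times / Cycle Time)
N_min = ceil(137 min / 38 min) = ceil(3.6053)
N_min = 4 stations

4


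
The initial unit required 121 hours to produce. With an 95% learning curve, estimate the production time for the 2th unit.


Formula: T_n = T_1 * (learning_rate)^(log2(n)) where learning_rate = rate/100
Doublings = log2(2) = 1
T_n = 121 * 0.95^1
T_n = 121 * 0.95 = 115.0 hours

115.0 hours


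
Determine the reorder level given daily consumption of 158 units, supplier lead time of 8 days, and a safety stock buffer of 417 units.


Formula: ROP = (Daily Demand * Lead Time) + Safety Stock
Demand during lead time = 158 * 8 = 1264 units
ROP = 1264 + 417 = 1681 units

1681 units


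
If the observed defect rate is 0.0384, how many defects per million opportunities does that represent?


DPMO = defect_rate * 1000000 = 0.0384 * 1000000

38400


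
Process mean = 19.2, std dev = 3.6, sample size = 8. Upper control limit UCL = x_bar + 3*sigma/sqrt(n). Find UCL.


UCL = 19.2 + 3 * 3.6 / sqrt(8)

23.02


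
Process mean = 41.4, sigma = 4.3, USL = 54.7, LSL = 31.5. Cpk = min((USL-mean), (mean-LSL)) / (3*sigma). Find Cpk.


Cpu = (54.7 - 41.4) / (3 * 4.3) = 1.03
Cpl = (41.4 - 31.5) / (3 * 4.3) = 0.77
Cpk = min(1.03, 0.77) = 0.77

0.77


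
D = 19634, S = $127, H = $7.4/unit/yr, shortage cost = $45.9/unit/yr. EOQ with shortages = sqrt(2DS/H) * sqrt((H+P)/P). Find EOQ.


Formula: EOQ* = sqrt(2DS/H) * sqrt((H+P)/P)
Base EOQ = sqrt(2*19634*127/7.4) = 820.93 units
Correction = sqrt((7.4+45.9)/45.9) = 1.0776
EOQ* = 820.93 * 1.0776 = 884.6 units

884.6 units


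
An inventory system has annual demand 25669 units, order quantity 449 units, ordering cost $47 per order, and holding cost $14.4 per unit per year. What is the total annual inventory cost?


TC = 25669/449 * 47 + 449/2 * 14.4

$5919.76


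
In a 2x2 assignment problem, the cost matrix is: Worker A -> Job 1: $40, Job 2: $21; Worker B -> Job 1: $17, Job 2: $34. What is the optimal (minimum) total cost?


Option 1: A->1 + B->2 = $40 + $34 = $74
Option 2: A->2 + B->1 = $21 + $17 = $38
Min cost = min($74, $38) = $38

$38


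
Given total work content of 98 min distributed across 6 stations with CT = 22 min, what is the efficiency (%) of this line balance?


Formula: Efficiency = Sum of Task Times / (N_stations * CT) * 100
Total station capacity = 6 stations * 22 min = 132 min
Efficiency = 98 / 132 * 100 = 74.2%

74.2%


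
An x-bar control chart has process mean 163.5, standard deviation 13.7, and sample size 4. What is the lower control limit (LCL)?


LCL = 163.5 - 3 * 13.7 / sqrt(4)

142.95


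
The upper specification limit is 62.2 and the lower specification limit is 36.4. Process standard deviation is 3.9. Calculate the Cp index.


Cp = (62.2 - 36.4) / (6 * 3.9)

1.1


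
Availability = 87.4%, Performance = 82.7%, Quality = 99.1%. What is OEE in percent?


Formula: OEE = Availability * Performance * Quality / 10000
A * P = 87.4% * 82.7% / 100 = 72.28%
OEE = 72.28% * 99.1% / 100 = 71.6%

71.6%


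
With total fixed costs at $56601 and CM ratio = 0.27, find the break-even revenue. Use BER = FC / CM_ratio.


Formula: BER = Fixed Costs / Contribution Margin Ratio
BER = $56601 / 0.27
BER = $209633.33 (to the nearest cent)

$209633.33


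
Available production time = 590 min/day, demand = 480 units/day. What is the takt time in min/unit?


Formula: Takt Time = Available Production Time / Customer Demand
Takt = 590 min/day / 480 units/day
Takt = 1.23 min/unit

1.23 min/unit


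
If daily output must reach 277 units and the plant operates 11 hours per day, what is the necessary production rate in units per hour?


Formula: Production Rate = Daily Demand / Available Hours
Rate = 277 units/day / 11 hours/day
Rate = 25.2 units/hour

25.2 units/hour


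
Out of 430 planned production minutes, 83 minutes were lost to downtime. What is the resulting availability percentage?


Formula: Availability = (Planned Time - Downtime) / Planned Time * 100
Uptime = 430 - 83 = 347 min
Availability = 347 / 430 * 100 = 80.7%

80.7%


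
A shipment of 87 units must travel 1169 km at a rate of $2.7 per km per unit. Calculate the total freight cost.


TC = dist * cost * units = 1169 * 2.7 * 87 = $274598.10

$274598.10


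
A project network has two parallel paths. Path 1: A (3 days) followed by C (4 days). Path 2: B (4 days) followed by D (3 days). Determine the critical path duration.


Path 1 = 3 + 4 = 7 days
Path 2 = 4 + 3 = 7 days
Duration = max(7, 7) = 7 days

7 days


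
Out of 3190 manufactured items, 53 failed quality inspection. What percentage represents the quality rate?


Formula: Quality Rate = Good Pieces / Total Pieces * 100
Good pieces = 3190 - 53 = 3137
QR = 3137 / 3190 * 100 = 98.3%

98.3%


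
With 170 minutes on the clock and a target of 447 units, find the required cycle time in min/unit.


Formula: CT = Available Time / Number of Units
CT = 170 min / 447 units
CT = 0.38 min/unit

0.38 min/unit


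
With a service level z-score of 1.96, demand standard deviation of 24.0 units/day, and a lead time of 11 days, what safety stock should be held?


Formula: SS = z * sigma_d * sqrt(LT)
sqrt(LT) = sqrt(11) = 3.3166
SS = 1.96 * 24.0 * 3.3166
SS = 156.0 units

156.0 units


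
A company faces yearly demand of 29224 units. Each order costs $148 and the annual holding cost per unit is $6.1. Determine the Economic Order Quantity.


Formula: EOQ = sqrt(2 * D * S / H)
Numerator: 2 * 29224 * 148 = 8650304
2DS/H = 8650304 / 6.1 = 1418082.6
EOQ = sqrt(1418082.6) = 1190.8 units

1190.8 units


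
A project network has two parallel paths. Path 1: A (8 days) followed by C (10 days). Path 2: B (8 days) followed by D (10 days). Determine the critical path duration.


Path 1 = 8 + 10 = 18 days
Path 2 = 8 + 10 = 18 days
Duration = max(18, 18) = 18 days

18 days


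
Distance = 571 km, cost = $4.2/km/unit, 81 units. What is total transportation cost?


TC = dist * cost * units = 571 * 4.2 * 81 = $194254.20

$194254.20


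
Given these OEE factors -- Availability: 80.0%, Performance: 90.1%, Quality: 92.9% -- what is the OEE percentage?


Formula: OEE = Availability * Performance * Quality / 10000
A * P = 80.0% * 90.1% / 100 = 72.08%
OEE = 72.08% * 92.9% / 100 = 67.0%

67.0%


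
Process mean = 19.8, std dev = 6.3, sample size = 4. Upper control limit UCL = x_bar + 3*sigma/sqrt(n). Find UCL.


UCL = 19.8 + 3 * 6.3 / sqrt(4)

29.25


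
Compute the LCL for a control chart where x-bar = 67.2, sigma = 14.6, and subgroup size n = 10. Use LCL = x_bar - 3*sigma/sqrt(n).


LCL = 67.2 - 3 * 14.6 / sqrt(10)

53.35


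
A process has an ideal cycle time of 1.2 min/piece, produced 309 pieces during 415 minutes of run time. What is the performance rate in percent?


Formula: Performance = (Ideal CT * Total Count) / Run Time * 100
Ideal output time = 1.2 * 309 = 370.8 min
Performance = 370.8 / 415 * 100 = 89.3%

89.3%


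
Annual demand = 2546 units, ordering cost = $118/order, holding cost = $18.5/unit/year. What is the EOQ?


Formula: EOQ = sqrt(2 * D * S / H)
Numerator: 2 * 2546 * 118 = 600856
2DS/H = 600856 / 18.5 = 32478.7
EOQ = sqrt(32478.7) = 180.2 units

180.2 units


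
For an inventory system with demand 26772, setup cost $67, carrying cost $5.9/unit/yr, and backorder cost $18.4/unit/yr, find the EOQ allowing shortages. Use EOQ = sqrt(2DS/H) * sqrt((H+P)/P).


Formula: EOQ* = sqrt(2DS/H) * sqrt((H+P)/P)
Base EOQ = sqrt(2*26772*67/5.9) = 779.77 units
Correction = sqrt((5.9+18.4)/18.4) = 1.1492
EOQ* = 779.77 * 1.1492 = 896.1 units

896.1 units


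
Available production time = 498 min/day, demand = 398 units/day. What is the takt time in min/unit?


Formula: Takt Time = Available Production Time / Customer Demand
Takt = 498 min/day / 398 units/day
Takt = 1.25 min/unit

1.25 min/unit


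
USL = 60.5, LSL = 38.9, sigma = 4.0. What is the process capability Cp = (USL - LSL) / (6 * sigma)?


Cp = (60.5 - 38.9) / (6 * 4.0)

0.9


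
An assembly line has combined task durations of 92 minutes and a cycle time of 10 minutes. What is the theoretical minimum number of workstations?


Formula: N_min = ceil(Sum of Task Times / Cycle Time)
N_min = ceil(92 min / 10 min) = ceil(9.2)
N_min = 10 stations

10


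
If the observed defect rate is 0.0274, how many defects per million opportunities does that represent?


DPMO = defect_rate * 1000000 = 0.0274 * 1000000

27400


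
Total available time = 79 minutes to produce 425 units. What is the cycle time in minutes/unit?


Formula: CT = Available Time / Number of Units
CT = 79 min / 425 units
CT = 0.19 min/unit

0.19 min/unit


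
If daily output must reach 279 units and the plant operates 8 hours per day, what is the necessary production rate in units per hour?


Formula: Production Rate = Daily Demand / Available Hours
Rate = 279 units/day / 8 hours/day
Rate = 34.9 units/hour

34.9 units/hour


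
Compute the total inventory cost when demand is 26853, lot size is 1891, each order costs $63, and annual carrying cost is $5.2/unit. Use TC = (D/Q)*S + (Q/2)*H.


TC = 26853/1891 * 63 + 1891/2 * 5.2

$5811.23


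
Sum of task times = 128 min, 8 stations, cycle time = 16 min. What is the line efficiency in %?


Formula: Efficiency = Sum of Task Times / (N_stations * CT) * 100
Total station capacity = 8 stations * 16 min = 128 min
Efficiency = 128 / 128 * 100 = 100.0%

100.0%


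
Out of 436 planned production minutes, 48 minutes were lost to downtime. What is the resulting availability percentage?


Formula: Availability = (Planned Time - Downtime) / Planned Time * 100
Uptime = 436 - 48 = 388 min
Availability = 388 / 436 * 100 = 89.0%

89.0%


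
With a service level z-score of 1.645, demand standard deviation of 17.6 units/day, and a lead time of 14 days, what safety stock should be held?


Formula: SS = z * sigma_d * sqrt(LT)
sqrt(LT) = sqrt(14) = 3.7417
SS = 1.645 * 17.6 * 3.7417
SS = 108.3 units

108.3 units


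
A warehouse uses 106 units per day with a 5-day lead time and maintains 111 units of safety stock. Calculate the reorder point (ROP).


Formula: ROP = (Daily Demand * Lead Time) + Safety Stock
Demand during lead time = 106 * 5 = 530 units
ROP = 530 + 111 = 641 units

641 units


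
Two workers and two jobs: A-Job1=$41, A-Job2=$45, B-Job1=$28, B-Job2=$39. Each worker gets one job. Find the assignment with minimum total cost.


Option 1: A->1 + B->2 = $41 + $39 = $80
Option 2: A->2 + B->1 = $45 + $28 = $73
Min cost = min($80, $73) = $73

$73


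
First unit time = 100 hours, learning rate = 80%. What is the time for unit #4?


Formula: T_n = T_1 * (learning_rate)^(log2(n)) where learning_rate = rate/100
Doublings = log2(4) = 2
T_n = 100 * 0.8^2
T_n = 100 * 0.64 = 64.0 hours

64.0 hours


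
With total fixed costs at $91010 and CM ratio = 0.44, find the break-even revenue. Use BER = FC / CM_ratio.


Formula: BER = Fixed Costs / Contribution Margin Ratio
BER = $91010 / 0.44
BER = $206840.91 (to the nearest cent)

$206840.91


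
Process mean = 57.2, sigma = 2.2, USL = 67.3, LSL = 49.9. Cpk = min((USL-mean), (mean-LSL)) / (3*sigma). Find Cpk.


Cpu = (67.3 - 57.2) / (3 * 2.2) = 1.53
Cpl = (57.2 - 49.9) / (3 * 2.2) = 1.11
Cpk = min(1.53, 1.11) = 1.11

1.11


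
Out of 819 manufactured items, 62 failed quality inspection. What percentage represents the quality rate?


Formula: Quality Rate = Good Pieces / Total Pieces * 100
Good pieces = 819 - 62 = 757
QR = 757 / 819 * 100 = 92.4%

92.4%


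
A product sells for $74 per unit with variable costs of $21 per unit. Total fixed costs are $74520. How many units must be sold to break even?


Formula: BEQ = Fixed Costs / (Price - Variable Cost)
Contribution margin = $74 - $21 = $53/unit
BEQ = ceil($74520 / $53/unit) = ceil(1406.04) = 1407 units

1407 units


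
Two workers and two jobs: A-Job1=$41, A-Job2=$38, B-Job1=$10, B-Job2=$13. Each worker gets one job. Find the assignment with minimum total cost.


Option 1: A->1 + B->2 = $41 + $13 = $54
Option 2: A->2 + B->1 = $38 + $10 = $48
Min cost = min($54, $48) = $48

$48


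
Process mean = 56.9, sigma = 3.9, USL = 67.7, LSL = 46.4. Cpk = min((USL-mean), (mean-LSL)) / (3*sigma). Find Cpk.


Cpu = (67.7 - 56.9) / (3 * 3.9) = 0.92
Cpl = (56.9 - 46.4) / (3 * 3.9) = 0.9
Cpk = min(0.92, 0.9) = 0.9

0.9


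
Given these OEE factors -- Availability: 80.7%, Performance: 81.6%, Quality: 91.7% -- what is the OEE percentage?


Formula: OEE = Availability * Performance * Quality / 10000
A * P = 80.7% * 81.6% / 100 = 65.85%
OEE = 65.85% * 91.7% / 100 = 60.4%

60.4%


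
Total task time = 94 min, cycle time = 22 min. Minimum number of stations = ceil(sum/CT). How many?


Formula: N_min = ceil(Sum of Task Times / Cycle Time)
N_min = ceil(94 min / 22 min) = ceil(4.2727)
N_min = 5 stations

5


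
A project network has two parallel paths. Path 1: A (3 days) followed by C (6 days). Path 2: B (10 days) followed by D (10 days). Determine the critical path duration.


Path 1 = 3 + 6 = 9 days
Path 2 = 10 + 10 = 20 days
Duration = max(9, 20) = 20 days

20 days


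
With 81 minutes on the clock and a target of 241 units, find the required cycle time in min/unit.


Formula: CT = Available Time / Number of Units
CT = 81 min / 241 units
CT = 0.34 min/unit

0.34 min/unit


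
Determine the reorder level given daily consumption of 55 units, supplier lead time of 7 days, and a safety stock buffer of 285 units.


Formula: ROP = (Daily Demand * Lead Time) + Safety Stock
Demand during lead time = 55 * 7 = 385 units
ROP = 385 + 285 = 670 units

670 units


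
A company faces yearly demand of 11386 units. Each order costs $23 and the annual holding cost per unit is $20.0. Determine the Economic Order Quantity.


Formula: EOQ = sqrt(2 * D * S / H)
Numerator: 2 * 11386 * 23 = 523756
2DS/H = 523756 / 20.0 = 26187.8
EOQ = sqrt(26187.8) = 161.8 units

161.8 units


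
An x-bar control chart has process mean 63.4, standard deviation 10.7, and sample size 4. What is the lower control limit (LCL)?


LCL = 63.4 - 3 * 10.7 / sqrt(4)

47.35


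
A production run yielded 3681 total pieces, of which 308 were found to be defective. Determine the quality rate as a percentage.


Formula: Quality Rate = Good Pieces / Total Pieces * 100
Good pieces = 3681 - 308 = 3373
QR = 3373 / 3681 * 100 = 91.6%

91.6%


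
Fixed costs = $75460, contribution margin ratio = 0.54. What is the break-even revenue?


Formula: BER = Fixed Costs / Contribution Margin Ratio
BER = $75460 / 0.54
BER = $139740.74 (to the nearest cent)

$139740.74


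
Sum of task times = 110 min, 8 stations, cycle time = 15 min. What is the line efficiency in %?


Formula: Efficiency = Sum of Task Times / (N_stations * CT) * 100
Total station capacity = 8 stations * 15 min = 120 min
Efficiency = 110 / 120 * 100 = 91.7%

91.7%


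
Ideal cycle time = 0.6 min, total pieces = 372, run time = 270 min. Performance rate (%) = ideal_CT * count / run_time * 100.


Formula: Performance = (Ideal CT * Total Count) / Run Time * 100
Ideal output time = 0.6 * 372 = 223.2 min
Performance = 223.2 / 270 * 100 = 82.7%

82.7%


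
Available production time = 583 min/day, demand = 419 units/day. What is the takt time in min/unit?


Formula: Takt Time = Available Production Time / Customer Demand
Takt = 583 min/day / 419 units/day
Takt = 1.39 min/unit

1.39 min/unit


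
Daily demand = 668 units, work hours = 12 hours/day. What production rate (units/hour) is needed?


Formula: Production Rate = Daily Demand / Available Hours
Rate = 668 units/day / 12 hours/day
Rate = 55.7 units/hour

55.7 units/hour


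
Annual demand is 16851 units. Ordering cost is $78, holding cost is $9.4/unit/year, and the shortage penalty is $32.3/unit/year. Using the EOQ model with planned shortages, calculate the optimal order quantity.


Formula: EOQ* = sqrt(2DS/H) * sqrt((H+P)/P)
Base EOQ = sqrt(2*16851*78/9.4) = 528.82 units
Correction = sqrt((9.4+32.3)/32.3) = 1.13623
EOQ* = 528.82 * 1.13623 = 600.9 units

600.9 units


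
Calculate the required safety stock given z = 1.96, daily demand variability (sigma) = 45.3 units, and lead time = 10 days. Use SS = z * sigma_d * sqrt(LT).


Formula: SS = z * sigma_d * sqrt(LT)
sqrt(LT) = sqrt(10) = 3.1623
SS = 1.96 * 45.3 * 3.1623
SS = 280.8 units

280.8 units


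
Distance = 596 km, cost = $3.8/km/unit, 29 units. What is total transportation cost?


TC = dist * cost * units = 596 * 3.8 * 29 = $65679.20

$65679.20


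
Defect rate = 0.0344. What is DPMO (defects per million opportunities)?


DPMO = defect_rate * 1000000 = 0.0344 * 1000000

34400


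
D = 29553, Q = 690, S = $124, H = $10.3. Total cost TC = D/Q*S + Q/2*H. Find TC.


TC = 29553/690 * 124 + 690/2 * 10.3

$8864.47


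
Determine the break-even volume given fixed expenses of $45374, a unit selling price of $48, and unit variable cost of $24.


Formula: BEQ = Fixed Costs / (Price - Variable Cost)
Contribution margin = $48 - $24 = $24/unit
BEQ = ceil($45374 / $24/unit) = ceil(1890.58) = 1891 units

1891 units


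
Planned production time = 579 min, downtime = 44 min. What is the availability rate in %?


Formula: Availability = (Planned Time - Downtime) / Planned Time * 100
Uptime = 579 - 44 = 535 min
Availability = 535 / 579 * 100 = 92.4%

92.4%


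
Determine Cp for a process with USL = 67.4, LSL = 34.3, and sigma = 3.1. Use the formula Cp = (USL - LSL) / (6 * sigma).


Cp = (67.4 - 34.3) / (6 * 3.1)

1.78


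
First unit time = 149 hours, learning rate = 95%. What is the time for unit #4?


Formula: T_n = T_1 * (learning_rate)^(log2(n)) where learning_rate = rate/100
Doublings = log2(4) = 2
T_n = 149 * 0.95^2
T_n = 149 * 0.9025 = 134.5 hours

134.5 hours


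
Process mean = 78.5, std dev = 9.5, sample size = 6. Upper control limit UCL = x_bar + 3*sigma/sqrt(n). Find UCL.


UCL = 78.5 + 3 * 9.5 / sqrt(6)

90.14


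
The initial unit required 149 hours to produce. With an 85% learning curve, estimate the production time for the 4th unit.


Formula: T_n = T_1 * (learning_rate)^(log2(n)) where learning_rate = rate/100
Doublings = log2(4) = 2
T_n = 149 * 0.85^2
T_n = 149 * 0.7225 = 107.7 hours

107.7 hours


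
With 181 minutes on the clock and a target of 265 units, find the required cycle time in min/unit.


Formula: CT = Available Time / Number of Units
CT = 181 min / 265 units
CT = 0.68 min/unit

0.68 min/unit


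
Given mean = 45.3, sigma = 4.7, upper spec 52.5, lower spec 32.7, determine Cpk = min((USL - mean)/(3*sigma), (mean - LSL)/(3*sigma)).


Cpu = (52.5 - 45.3) / (3 * 4.7) = 0.51
Cpl = (45.3 - 32.7) / (3 * 4.7) = 0.89
Cpk = min(0.51, 0.89) = 0.51

0.51


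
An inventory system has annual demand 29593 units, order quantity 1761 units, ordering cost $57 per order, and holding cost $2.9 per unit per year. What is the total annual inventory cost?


TC = 29593/1761 * 57 + 1761/2 * 2.9

$3511.32


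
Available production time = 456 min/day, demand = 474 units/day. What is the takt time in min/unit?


Formula: Takt Time = Available Production Time / Customer Demand
Takt = 456 min/day / 474 units/day
Takt = 0.96 min/unit

0.96 min/unit


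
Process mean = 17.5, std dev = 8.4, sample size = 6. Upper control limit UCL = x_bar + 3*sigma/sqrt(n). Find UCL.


UCL = 17.5 + 3 * 8.4 / sqrt(6)

27.79


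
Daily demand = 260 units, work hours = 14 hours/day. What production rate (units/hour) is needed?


Formula: Production Rate = Daily Demand / Available Hours
Rate = 260 units/day / 14 hours/day
Rate = 18.6 units/hour

18.6 units/hour


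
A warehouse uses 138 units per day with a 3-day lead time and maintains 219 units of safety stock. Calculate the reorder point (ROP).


Formula: ROP = (Daily Demand * Lead Time) + Safety Stock
Demand during lead time = 138 * 3 = 414 units
ROP = 414 + 219 = 633 units

633 units


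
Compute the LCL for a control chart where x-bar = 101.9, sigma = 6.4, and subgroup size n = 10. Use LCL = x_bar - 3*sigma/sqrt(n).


LCL = 101.9 - 3 * 6.4 / sqrt(10)

95.83


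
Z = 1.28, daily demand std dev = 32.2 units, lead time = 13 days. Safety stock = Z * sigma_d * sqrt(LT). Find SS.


Formula: SS = z * sigma_d * sqrt(LT)
sqrt(LT) = sqrt(13) = 3.6056
SS = 1.28 * 32.2 * 3.6056
SS = 148.6 units

148.6 units


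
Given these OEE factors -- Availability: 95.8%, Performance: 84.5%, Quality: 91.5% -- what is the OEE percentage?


Formula: OEE = Availability * Performance * Quality / 10000
A * P = 95.8% * 84.5% / 100 = 80.95%
OEE = 80.95% * 91.5% / 100 = 74.1%

74.1%


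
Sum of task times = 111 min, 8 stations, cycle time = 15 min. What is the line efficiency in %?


Formula: Efficiency = Sum of Task Times / (N_stations * CT) * 100
Total station capacity = 8 stations * 15 min = 120 min
Efficiency = 111 / 120 * 100 = 92.5%

92.5%


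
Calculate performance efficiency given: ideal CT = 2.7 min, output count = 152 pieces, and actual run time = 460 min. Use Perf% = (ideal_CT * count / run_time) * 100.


Formula: Performance = (Ideal CT * Total Count) / Run Time * 100
Ideal output time = 2.7 * 152 = 410.4 min
Performance = 410.4 / 460 * 100 = 89.2%

89.2%


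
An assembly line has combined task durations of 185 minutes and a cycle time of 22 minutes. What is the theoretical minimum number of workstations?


Formula: N_min = ceil(Sum of Task Times / Cycle Time)
N_min = ceil(185 min / 22 min) = ceil(8.4091)
N_min = 9 stations

9


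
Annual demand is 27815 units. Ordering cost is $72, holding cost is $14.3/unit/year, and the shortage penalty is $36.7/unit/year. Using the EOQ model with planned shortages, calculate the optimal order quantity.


Formula: EOQ* = sqrt(2DS/H) * sqrt((H+P)/P)
Base EOQ = sqrt(2*27815*72/14.3) = 529.24 units
Correction = sqrt((14.3+36.7)/36.7) = 1.17883
EOQ* = 529.24 * 1.17883 = 623.9 units

623.9 units


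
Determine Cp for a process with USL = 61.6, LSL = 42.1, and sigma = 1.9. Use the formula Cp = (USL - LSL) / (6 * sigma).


Cp = (61.6 - 42.1) / (6 * 1.9)

1.71


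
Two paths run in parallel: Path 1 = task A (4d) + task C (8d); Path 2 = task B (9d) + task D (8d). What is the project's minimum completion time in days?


Path 1 = 4 + 8 = 12 days
Path 2 = 9 + 8 = 17 days
Duration = max(12, 17) = 17 days

17 days


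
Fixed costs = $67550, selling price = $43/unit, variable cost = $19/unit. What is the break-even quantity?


Formula: BEQ = Fixed Costs / (Price - Variable Cost)
Contribution margin = $43 - $19 = $24/unit
BEQ = ceil($67550 / $24/unit) = ceil(2814.58) = 2815 units

2815 units


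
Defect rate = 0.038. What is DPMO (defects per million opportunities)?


DPMO = defect_rate * 1000000 = 0.038 * 1000000

38000


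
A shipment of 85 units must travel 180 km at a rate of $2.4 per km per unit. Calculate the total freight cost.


TC = dist * cost * units = 180 * 2.4 * 85 = $36720.00

$36720.00


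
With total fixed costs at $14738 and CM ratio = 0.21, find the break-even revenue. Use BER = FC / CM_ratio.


Formula: BER = Fixed Costs / Contribution Margin Ratio
BER = $14738 / 0.21
BER = $70180.95 (to the nearest cent)

$70180.95


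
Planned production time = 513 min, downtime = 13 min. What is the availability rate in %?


Formula: Availability = (Planned Time - Downtime) / Planned Time * 100
Uptime = 513 - 13 = 500 min
Availability = 500 / 513 * 100 = 97.5%

97.5%


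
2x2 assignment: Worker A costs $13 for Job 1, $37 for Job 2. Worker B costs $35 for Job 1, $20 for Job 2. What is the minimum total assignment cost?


Option 1: A->1 + B->2 = $13 + $20 = $33
Option 2: A->2 + B->1 = $37 + $35 = $72
Min cost = min($33, $72) = $33

$33


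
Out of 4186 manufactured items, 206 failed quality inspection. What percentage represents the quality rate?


Formula: Quality Rate = Good Pieces / Total Pieces * 100
Good pieces = 4186 - 206 = 3980
QR = 3980 / 4186 * 100 = 95.1%

95.1%


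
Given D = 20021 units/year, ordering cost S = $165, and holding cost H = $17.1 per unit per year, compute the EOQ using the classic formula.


Formula: EOQ = sqrt(2 * D * S / H)
Numerator: 2 * 20021 * 165 = 6606930
2DS/H = 6606930 / 17.1 = 386370.2
EOQ = sqrt(386370.2) = 621.6 units

621.6 units


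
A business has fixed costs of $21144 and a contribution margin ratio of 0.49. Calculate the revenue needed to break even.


Formula: BER = Fixed Costs / Contribution Margin Ratio
BER = $21144 / 0.49
BER = $43151.02 (to the nearest cent)

$43151.02


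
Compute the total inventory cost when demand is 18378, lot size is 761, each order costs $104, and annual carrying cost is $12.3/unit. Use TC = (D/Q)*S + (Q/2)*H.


TC = 18378/761 * 104 + 761/2 * 12.3

$7191.73


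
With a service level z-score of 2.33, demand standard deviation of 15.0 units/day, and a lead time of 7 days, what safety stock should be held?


Formula: SS = z * sigma_d * sqrt(LT)
sqrt(LT) = sqrt(7) = 2.6458
SS = 2.33 * 15.0 * 2.6458
SS = 92.5 units

92.5 units


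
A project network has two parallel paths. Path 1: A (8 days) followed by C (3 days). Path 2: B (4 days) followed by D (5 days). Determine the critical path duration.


Path 1 = 8 + 3 = 11 days
Path 2 = 4 + 5 = 9 days
Duration = max(11, 9) = 11 days

11 days


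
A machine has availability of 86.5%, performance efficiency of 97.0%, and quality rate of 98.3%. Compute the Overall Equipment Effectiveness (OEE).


Formula: OEE = Availability * Performance * Quality / 10000
A * P = 86.5% * 97.0% / 100 = 83.91%
OEE = 83.91% * 98.3% / 100 = 82.5%

82.5%


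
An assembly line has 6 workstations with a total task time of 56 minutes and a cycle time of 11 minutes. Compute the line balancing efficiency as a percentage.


Formula: Efficiency = Sum of Task Times / (N_stations * CT) * 100
Total station capacity = 6 stations * 11 min = 66 min
Efficiency = 56 / 66 * 100 = 84.8%

84.8%


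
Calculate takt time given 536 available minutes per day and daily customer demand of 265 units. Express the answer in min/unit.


Formula: Takt Time = Available Production Time / Customer Demand
Takt = 536 min/day / 265 units/day
Takt = 2.02 min/unit

2.02 min/unit


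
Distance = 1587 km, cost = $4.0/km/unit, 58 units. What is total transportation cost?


TC = dist * cost * units = 1587 * 4.0 * 58 = $368184.00

$368184.00


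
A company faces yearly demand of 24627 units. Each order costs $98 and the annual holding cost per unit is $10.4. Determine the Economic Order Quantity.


Formula: EOQ = sqrt(2 * D * S / H)
Numerator: 2 * 24627 * 98 = 4826892
2DS/H = 4826892 / 10.4 = 464124.2
EOQ = sqrt(464124.2) = 681.3 units

681.3 units


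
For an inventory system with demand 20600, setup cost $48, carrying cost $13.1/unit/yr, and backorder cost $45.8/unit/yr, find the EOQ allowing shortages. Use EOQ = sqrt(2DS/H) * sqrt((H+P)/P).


Formula: EOQ* = sqrt(2DS/H) * sqrt((H+P)/P)
Base EOQ = sqrt(2*20600*48/13.1) = 388.54 units
Correction = sqrt((13.1+45.8)/45.8) = 1.13403
EOQ* = 388.54 * 1.13403 = 440.6 units

440.6 units


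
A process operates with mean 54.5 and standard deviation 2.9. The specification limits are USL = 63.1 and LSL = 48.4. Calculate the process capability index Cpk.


Cpu = (63.1 - 54.5) / (3 * 2.9) = 0.99
Cpl = (54.5 - 48.4) / (3 * 2.9) = 0.7
Cpk = min(0.99, 0.7) = 0.7

0.7


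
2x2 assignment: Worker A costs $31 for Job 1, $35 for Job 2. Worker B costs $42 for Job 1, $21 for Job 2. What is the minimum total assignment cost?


Option 1: A->1 + B->2 = $31 + $21 = $52
Option 2: A->2 + B->1 = $35 + $42 = $77
Min cost = min($52, $77) = $52

$52


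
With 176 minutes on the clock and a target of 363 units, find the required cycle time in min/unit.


Formula: CT = Available Time / Number of Units
CT = 176 min / 363 units
CT = 0.48 min/unit

0.48 min/unit


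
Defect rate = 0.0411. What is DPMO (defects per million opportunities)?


DPMO = defect_rate * 1000000 = 0.0411 * 1000000

41100


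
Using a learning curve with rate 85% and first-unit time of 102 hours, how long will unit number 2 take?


Formula: T_n = T_1 * (learning_rate)^(log2(n)) where learning_rate = rate/100
Doublings = log2(2) = 1
T_n = 102 * 0.85^1
T_n = 102 * 0.85 = 86.7 hours

86.7 hours


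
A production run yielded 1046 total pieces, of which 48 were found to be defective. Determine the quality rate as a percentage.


Formula: Quality Rate = Good Pieces / Total Pieces * 100
Good pieces = 1046 - 48 = 998
QR = 998 / 1046 * 100 = 95.4%

95.4%


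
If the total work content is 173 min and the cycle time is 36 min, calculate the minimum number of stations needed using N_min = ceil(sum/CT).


Formula: N_min = ceil(Sum of Task Times / Cycle Time)
N_min = ceil(173 min / 36 min) = ceil(4.8056)
N_min = 5 stations

5


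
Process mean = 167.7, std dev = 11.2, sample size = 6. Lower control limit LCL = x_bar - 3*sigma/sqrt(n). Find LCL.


LCL = 167.7 - 3 * 11.2 / sqrt(6)

153.98


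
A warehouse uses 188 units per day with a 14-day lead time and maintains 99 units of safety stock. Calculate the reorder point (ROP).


Formula: ROP = (Daily Demand * Lead Time) + Safety Stock
Demand during lead time = 188 * 14 = 2632 units
ROP = 2632 + 99 = 2731 units

2731 units


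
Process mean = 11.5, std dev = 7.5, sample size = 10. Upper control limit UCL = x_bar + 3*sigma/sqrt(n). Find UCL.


UCL = 11.5 + 3 * 7.5 / sqrt(10)

18.62


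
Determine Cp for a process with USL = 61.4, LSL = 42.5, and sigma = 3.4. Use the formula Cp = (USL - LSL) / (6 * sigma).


Cp = (61.4 - 42.5) / (6 * 3.4)

0.93
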